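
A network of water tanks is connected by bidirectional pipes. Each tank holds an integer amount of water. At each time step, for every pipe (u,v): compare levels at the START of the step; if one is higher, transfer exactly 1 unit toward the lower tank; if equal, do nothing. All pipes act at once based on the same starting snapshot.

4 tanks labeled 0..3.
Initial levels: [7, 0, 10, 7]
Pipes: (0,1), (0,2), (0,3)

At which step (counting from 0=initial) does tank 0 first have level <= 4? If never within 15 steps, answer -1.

Answer: 6

Derivation:
Step 1: flows [0->1,2->0,0=3] -> levels [7 1 9 7]
Step 2: flows [0->1,2->0,0=3] -> levels [7 2 8 7]
Step 3: flows [0->1,2->0,0=3] -> levels [7 3 7 7]
Step 4: flows [0->1,0=2,0=3] -> levels [6 4 7 7]
Step 5: flows [0->1,2->0,3->0] -> levels [7 5 6 6]
Step 6: flows [0->1,0->2,0->3] -> levels [4 6 7 7]
Tank 0 first reaches <=4 at step 6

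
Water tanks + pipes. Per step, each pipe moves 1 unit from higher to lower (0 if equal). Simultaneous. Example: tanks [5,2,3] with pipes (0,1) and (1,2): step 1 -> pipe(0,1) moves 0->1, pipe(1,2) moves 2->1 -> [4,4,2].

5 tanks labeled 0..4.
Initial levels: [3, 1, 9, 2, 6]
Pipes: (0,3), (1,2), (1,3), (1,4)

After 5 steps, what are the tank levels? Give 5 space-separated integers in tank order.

Step 1: flows [0->3,2->1,3->1,4->1] -> levels [2 4 8 2 5]
Step 2: flows [0=3,2->1,1->3,4->1] -> levels [2 5 7 3 4]
Step 3: flows [3->0,2->1,1->3,1->4] -> levels [3 4 6 3 5]
Step 4: flows [0=3,2->1,1->3,4->1] -> levels [3 5 5 4 4]
Step 5: flows [3->0,1=2,1->3,1->4] -> levels [4 3 5 4 5]

Answer: 4 3 5 4 5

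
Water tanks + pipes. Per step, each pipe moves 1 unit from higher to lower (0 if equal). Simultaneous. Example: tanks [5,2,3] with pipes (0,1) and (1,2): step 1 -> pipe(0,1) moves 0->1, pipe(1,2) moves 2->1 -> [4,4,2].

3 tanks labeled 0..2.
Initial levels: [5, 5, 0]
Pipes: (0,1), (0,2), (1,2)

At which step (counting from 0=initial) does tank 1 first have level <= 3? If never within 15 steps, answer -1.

Answer: 2

Derivation:
Step 1: flows [0=1,0->2,1->2] -> levels [4 4 2]
Step 2: flows [0=1,0->2,1->2] -> levels [3 3 4]
Tank 1 first reaches <=3 at step 2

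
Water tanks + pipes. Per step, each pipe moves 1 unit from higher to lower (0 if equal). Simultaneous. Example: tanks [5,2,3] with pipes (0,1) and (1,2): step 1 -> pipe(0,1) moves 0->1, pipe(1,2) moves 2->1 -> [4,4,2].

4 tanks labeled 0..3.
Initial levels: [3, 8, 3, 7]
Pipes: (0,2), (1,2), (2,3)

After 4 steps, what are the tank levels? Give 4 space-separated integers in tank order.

Answer: 4 5 7 5

Derivation:
Step 1: flows [0=2,1->2,3->2] -> levels [3 7 5 6]
Step 2: flows [2->0,1->2,3->2] -> levels [4 6 6 5]
Step 3: flows [2->0,1=2,2->3] -> levels [5 6 4 6]
Step 4: flows [0->2,1->2,3->2] -> levels [4 5 7 5]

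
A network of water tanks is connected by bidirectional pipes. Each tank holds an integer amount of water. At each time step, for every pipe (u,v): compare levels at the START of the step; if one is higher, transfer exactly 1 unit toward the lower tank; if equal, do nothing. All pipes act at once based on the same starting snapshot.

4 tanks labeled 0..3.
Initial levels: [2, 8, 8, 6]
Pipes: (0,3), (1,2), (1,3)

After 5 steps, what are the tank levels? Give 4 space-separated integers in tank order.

Step 1: flows [3->0,1=2,1->3] -> levels [3 7 8 6]
Step 2: flows [3->0,2->1,1->3] -> levels [4 7 7 6]
Step 3: flows [3->0,1=2,1->3] -> levels [5 6 7 6]
Step 4: flows [3->0,2->1,1=3] -> levels [6 7 6 5]
Step 5: flows [0->3,1->2,1->3] -> levels [5 5 7 7]

Answer: 5 5 7 7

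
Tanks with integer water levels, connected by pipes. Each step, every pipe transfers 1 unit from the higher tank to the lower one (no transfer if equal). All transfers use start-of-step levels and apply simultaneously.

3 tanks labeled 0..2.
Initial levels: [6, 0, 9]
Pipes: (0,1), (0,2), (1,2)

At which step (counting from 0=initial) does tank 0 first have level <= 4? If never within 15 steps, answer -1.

Answer: 3

Derivation:
Step 1: flows [0->1,2->0,2->1] -> levels [6 2 7]
Step 2: flows [0->1,2->0,2->1] -> levels [6 4 5]
Step 3: flows [0->1,0->2,2->1] -> levels [4 6 5]
Tank 0 first reaches <=4 at step 3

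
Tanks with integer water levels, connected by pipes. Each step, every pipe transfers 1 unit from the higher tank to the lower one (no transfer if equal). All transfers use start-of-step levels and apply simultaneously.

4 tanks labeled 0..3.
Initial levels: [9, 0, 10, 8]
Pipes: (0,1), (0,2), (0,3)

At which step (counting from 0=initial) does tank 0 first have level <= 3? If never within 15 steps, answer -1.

Step 1: flows [0->1,2->0,0->3] -> levels [8 1 9 9]
Step 2: flows [0->1,2->0,3->0] -> levels [9 2 8 8]
Step 3: flows [0->1,0->2,0->3] -> levels [6 3 9 9]
Step 4: flows [0->1,2->0,3->0] -> levels [7 4 8 8]
Step 5: flows [0->1,2->0,3->0] -> levels [8 5 7 7]
Step 6: flows [0->1,0->2,0->3] -> levels [5 6 8 8]
Step 7: flows [1->0,2->0,3->0] -> levels [8 5 7 7]
  -> period-2 cycle (repeats step 5); tank 0 never drops to <=3
Tank 0 never reaches <=3 within 15 steps

Answer: -1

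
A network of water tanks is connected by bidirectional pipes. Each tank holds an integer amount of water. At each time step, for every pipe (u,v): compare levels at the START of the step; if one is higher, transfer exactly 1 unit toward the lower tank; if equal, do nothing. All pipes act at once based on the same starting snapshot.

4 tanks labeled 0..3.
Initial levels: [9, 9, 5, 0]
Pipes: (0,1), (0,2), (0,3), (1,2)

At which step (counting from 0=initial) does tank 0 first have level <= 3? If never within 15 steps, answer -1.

Answer: -1

Derivation:
Step 1: flows [0=1,0->2,0->3,1->2] -> levels [7 8 7 1]
Step 2: flows [1->0,0=2,0->3,1->2] -> levels [7 6 8 2]
Step 3: flows [0->1,2->0,0->3,2->1] -> levels [6 8 6 3]
Step 4: flows [1->0,0=2,0->3,1->2] -> levels [6 6 7 4]
Step 5: flows [0=1,2->0,0->3,2->1] -> levels [6 7 5 5]
Step 6: flows [1->0,0->2,0->3,1->2] -> levels [5 5 7 6]
Step 7: flows [0=1,2->0,3->0,2->1] -> levels [7 6 5 5]
Step 8: flows [0->1,0->2,0->3,1->2] -> levels [4 6 7 6]
Step 9: flows [1->0,2->0,3->0,2->1] -> levels [7 6 5 5]
  -> period-2 cycle (repeats step 7); tank 0 never drops to <=3
Tank 0 never reaches <=3 within 15 steps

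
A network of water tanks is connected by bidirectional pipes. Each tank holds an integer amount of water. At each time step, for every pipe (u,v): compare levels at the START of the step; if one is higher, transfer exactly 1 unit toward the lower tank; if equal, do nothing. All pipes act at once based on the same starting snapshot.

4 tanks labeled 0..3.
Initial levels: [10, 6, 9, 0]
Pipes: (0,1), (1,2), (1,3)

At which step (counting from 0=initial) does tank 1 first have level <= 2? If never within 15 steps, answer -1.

Answer: -1

Derivation:
Step 1: flows [0->1,2->1,1->3] -> levels [9 7 8 1]
Step 2: flows [0->1,2->1,1->3] -> levels [8 8 7 2]
Step 3: flows [0=1,1->2,1->3] -> levels [8 6 8 3]
Step 4: flows [0->1,2->1,1->3] -> levels [7 7 7 4]
Step 5: flows [0=1,1=2,1->3] -> levels [7 6 7 5]
Step 6: flows [0->1,2->1,1->3] -> levels [6 7 6 6]
Step 7: flows [1->0,1->2,1->3] -> levels [7 4 7 7]
Step 8: flows [0->1,2->1,3->1] -> levels [6 7 6 6]
  -> period-2 cycle (repeats step 6); tank 1 never drops to <=2
Tank 1 never reaches <=2 within 15 steps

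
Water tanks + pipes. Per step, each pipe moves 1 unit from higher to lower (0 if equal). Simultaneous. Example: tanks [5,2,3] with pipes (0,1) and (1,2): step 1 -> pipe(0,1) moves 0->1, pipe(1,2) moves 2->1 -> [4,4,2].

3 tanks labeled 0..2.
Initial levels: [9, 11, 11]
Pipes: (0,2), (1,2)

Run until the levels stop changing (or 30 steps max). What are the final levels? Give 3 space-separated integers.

Answer: 10 10 11

Derivation:
Step 1: flows [2->0,1=2] -> levels [10 11 10]
Step 2: flows [0=2,1->2] -> levels [10 10 11]
Step 3: flows [2->0,2->1] -> levels [11 11 9]
Step 4: flows [0->2,1->2] -> levels [10 10 11]
  -> period-2 cycle: step 4 state = step 2 state; never stabilizes
  -> state at step 30: (30-2) mod 2 = 0, same as step 2 -> [10 10 11]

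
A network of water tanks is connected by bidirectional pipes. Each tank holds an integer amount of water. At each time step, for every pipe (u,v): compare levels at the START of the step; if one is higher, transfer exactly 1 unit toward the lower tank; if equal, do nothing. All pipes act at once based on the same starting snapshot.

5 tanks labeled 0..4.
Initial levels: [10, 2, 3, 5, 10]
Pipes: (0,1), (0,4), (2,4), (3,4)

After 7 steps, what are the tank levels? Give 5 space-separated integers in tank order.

Answer: 7 5 7 7 4

Derivation:
Step 1: flows [0->1,0=4,4->2,4->3] -> levels [9 3 4 6 8]
Step 2: flows [0->1,0->4,4->2,4->3] -> levels [7 4 5 7 7]
Step 3: flows [0->1,0=4,4->2,3=4] -> levels [6 5 6 7 6]
Step 4: flows [0->1,0=4,2=4,3->4] -> levels [5 6 6 6 7]
Step 5: flows [1->0,4->0,4->2,4->3] -> levels [7 5 7 7 4]
Step 6: flows [0->1,0->4,2->4,3->4] -> levels [5 6 6 6 7]
  -> period-2 cycle: step 6 state = step 4 state
  -> state at step 7: (7-4) mod 2 = 1, same as step 5 -> [7 5 7 7 4]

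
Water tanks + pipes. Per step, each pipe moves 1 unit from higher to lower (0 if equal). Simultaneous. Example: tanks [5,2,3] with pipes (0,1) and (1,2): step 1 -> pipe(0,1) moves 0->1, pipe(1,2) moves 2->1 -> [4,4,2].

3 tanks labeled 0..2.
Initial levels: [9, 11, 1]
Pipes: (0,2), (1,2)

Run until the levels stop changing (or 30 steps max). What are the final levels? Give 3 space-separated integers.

Answer: 7 7 7

Derivation:
Step 1: flows [0->2,1->2] -> levels [8 10 3]
Step 2: flows [0->2,1->2] -> levels [7 9 5]
Step 3: flows [0->2,1->2] -> levels [6 8 7]
Step 4: flows [2->0,1->2] -> levels [7 7 7]
Step 5: flows [0=2,1=2] -> levels [7 7 7]
  -> stable (no change)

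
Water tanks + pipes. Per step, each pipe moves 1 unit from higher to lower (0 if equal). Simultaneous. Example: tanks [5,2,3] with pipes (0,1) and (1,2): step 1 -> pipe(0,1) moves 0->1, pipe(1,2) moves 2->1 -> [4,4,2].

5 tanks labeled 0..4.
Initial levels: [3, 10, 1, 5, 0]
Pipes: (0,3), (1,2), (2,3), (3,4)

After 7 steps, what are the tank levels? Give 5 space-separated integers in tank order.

Step 1: flows [3->0,1->2,3->2,3->4] -> levels [4 9 3 2 1]
Step 2: flows [0->3,1->2,2->3,3->4] -> levels [3 8 3 3 2]
Step 3: flows [0=3,1->2,2=3,3->4] -> levels [3 7 4 2 3]
Step 4: flows [0->3,1->2,2->3,4->3] -> levels [2 6 4 5 2]
Step 5: flows [3->0,1->2,3->2,3->4] -> levels [3 5 6 2 3]
Step 6: flows [0->3,2->1,2->3,4->3] -> levels [2 6 4 5 2]
  -> period-2 cycle: step 6 state = step 4 state
  -> state at step 7: (7-4) mod 2 = 1, same as step 5 -> [3 5 6 2 3]

Answer: 3 5 6 2 3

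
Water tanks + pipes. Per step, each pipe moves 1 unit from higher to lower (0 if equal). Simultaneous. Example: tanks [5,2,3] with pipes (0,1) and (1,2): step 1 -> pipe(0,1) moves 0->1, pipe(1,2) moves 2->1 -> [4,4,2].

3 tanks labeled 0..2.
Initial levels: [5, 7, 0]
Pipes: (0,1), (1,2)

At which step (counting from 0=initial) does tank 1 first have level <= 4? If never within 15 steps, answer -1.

Answer: 3

Derivation:
Step 1: flows [1->0,1->2] -> levels [6 5 1]
Step 2: flows [0->1,1->2] -> levels [5 5 2]
Step 3: flows [0=1,1->2] -> levels [5 4 3]
Tank 1 first reaches <=4 at step 3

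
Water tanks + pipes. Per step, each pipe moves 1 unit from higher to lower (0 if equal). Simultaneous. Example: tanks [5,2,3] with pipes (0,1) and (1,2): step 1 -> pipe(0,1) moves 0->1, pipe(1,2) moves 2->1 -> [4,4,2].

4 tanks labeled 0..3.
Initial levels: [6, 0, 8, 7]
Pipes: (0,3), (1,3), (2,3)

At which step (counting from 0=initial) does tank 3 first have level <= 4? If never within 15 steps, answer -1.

Answer: 3

Derivation:
Step 1: flows [3->0,3->1,2->3] -> levels [7 1 7 6]
Step 2: flows [0->3,3->1,2->3] -> levels [6 2 6 7]
Step 3: flows [3->0,3->1,3->2] -> levels [7 3 7 4]
Tank 3 first reaches <=4 at step 3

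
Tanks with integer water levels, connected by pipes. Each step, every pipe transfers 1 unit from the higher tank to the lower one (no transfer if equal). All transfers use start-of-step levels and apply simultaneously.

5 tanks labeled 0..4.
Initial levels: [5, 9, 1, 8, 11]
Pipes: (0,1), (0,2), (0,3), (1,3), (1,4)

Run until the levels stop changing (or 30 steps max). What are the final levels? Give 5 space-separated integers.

Answer: 7 8 6 6 7

Derivation:
Step 1: flows [1->0,0->2,3->0,1->3,4->1] -> levels [6 8 2 8 10]
Step 2: flows [1->0,0->2,3->0,1=3,4->1] -> levels [7 8 3 7 9]
Step 3: flows [1->0,0->2,0=3,1->3,4->1] -> levels [7 7 4 8 8]
Step 4: flows [0=1,0->2,3->0,3->1,4->1] -> levels [7 9 5 6 7]
Step 5: flows [1->0,0->2,0->3,1->3,1->4] -> levels [6 6 6 8 8]
Step 6: flows [0=1,0=2,3->0,3->1,4->1] -> levels [7 8 6 6 7]
Step 7: flows [1->0,0->2,0->3,1->3,1->4] -> levels [6 5 7 8 8]
Step 8: flows [0->1,2->0,3->0,3->1,4->1] -> levels [7 8 6 6 7]
  -> period-2 cycle: step 8 state = step 6 state; never stabilizes
  -> state at step 30: (30-6) mod 2 = 0, same as step 6 -> [7 8 6 6 7]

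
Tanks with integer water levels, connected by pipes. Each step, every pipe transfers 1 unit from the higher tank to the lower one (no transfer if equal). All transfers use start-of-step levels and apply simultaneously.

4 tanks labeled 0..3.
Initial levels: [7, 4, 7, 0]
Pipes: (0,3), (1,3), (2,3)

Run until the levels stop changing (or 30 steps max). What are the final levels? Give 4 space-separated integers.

Step 1: flows [0->3,1->3,2->3] -> levels [6 3 6 3]
Step 2: flows [0->3,1=3,2->3] -> levels [5 3 5 5]
Step 3: flows [0=3,3->1,2=3] -> levels [5 4 5 4]
Step 4: flows [0->3,1=3,2->3] -> levels [4 4 4 6]
Step 5: flows [3->0,3->1,3->2] -> levels [5 5 5 3]
Step 6: flows [0->3,1->3,2->3] -> levels [4 4 4 6]
  -> period-2 cycle: step 6 state = step 4 state; never stabilizes
  -> state at step 30: (30-4) mod 2 = 0, same as step 4 -> [4 4 4 6]

Answer: 4 4 4 6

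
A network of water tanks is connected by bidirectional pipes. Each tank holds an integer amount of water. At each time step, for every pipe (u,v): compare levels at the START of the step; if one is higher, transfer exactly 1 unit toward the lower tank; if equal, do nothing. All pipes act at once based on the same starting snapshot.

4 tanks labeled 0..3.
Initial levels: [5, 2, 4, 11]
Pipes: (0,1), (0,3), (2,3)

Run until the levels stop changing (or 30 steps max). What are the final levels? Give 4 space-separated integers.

Answer: 4 6 5 7

Derivation:
Step 1: flows [0->1,3->0,3->2] -> levels [5 3 5 9]
Step 2: flows [0->1,3->0,3->2] -> levels [5 4 6 7]
Step 3: flows [0->1,3->0,3->2] -> levels [5 5 7 5]
Step 4: flows [0=1,0=3,2->3] -> levels [5 5 6 6]
Step 5: flows [0=1,3->0,2=3] -> levels [6 5 6 5]
Step 6: flows [0->1,0->3,2->3] -> levels [4 6 5 7]
Step 7: flows [1->0,3->0,3->2] -> levels [6 5 6 5]
  -> period-2 cycle: step 7 state = step 5 state; never stabilizes
  -> state at step 30: (30-5) mod 2 = 1, same as step 6 -> [4 6 5 7]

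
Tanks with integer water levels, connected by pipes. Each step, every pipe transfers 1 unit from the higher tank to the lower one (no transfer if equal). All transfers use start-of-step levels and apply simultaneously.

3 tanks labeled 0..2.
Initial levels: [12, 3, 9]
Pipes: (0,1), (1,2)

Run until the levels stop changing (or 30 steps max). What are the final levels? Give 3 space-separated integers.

Answer: 8 8 8

Derivation:
Step 1: flows [0->1,2->1] -> levels [11 5 8]
Step 2: flows [0->1,2->1] -> levels [10 7 7]
Step 3: flows [0->1,1=2] -> levels [9 8 7]
Step 4: flows [0->1,1->2] -> levels [8 8 8]
Step 5: flows [0=1,1=2] -> levels [8 8 8]
  -> stable (no change)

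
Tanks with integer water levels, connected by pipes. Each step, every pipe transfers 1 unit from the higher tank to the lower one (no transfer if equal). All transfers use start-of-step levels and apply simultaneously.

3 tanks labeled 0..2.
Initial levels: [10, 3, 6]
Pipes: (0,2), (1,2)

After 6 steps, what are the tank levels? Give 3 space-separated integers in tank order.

Answer: 6 6 7

Derivation:
Step 1: flows [0->2,2->1] -> levels [9 4 6]
Step 2: flows [0->2,2->1] -> levels [8 5 6]
Step 3: flows [0->2,2->1] -> levels [7 6 6]
Step 4: flows [0->2,1=2] -> levels [6 6 7]
Step 5: flows [2->0,2->1] -> levels [7 7 5]
Step 6: flows [0->2,1->2] -> levels [6 6 7]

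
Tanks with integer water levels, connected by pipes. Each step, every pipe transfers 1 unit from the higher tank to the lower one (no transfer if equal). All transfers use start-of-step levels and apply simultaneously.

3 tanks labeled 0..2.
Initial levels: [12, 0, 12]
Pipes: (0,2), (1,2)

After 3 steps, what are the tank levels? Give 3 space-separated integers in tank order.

Answer: 11 3 10

Derivation:
Step 1: flows [0=2,2->1] -> levels [12 1 11]
Step 2: flows [0->2,2->1] -> levels [11 2 11]
Step 3: flows [0=2,2->1] -> levels [11 3 10]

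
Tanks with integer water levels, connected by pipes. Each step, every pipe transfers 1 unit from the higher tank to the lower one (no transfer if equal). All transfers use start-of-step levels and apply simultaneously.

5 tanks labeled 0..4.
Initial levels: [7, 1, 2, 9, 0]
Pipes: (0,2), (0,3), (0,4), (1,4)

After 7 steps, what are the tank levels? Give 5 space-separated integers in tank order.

Step 1: flows [0->2,3->0,0->4,1->4] -> levels [6 0 3 8 2]
Step 2: flows [0->2,3->0,0->4,4->1] -> levels [5 1 4 7 2]
Step 3: flows [0->2,3->0,0->4,4->1] -> levels [4 2 5 6 2]
Step 4: flows [2->0,3->0,0->4,1=4] -> levels [5 2 4 5 3]
Step 5: flows [0->2,0=3,0->4,4->1] -> levels [3 3 5 5 3]
Step 6: flows [2->0,3->0,0=4,1=4] -> levels [5 3 4 4 3]
Step 7: flows [0->2,0->3,0->4,1=4] -> levels [2 3 5 5 4]

Answer: 2 3 5 5 4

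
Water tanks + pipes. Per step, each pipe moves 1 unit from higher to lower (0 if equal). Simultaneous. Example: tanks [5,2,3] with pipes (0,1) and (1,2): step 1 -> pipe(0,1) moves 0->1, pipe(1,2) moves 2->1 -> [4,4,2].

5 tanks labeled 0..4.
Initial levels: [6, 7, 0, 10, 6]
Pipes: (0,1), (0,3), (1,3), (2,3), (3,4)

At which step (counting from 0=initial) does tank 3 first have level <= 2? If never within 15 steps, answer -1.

Answer: -1

Derivation:
Step 1: flows [1->0,3->0,3->1,3->2,3->4] -> levels [8 7 1 6 7]
Step 2: flows [0->1,0->3,1->3,3->2,4->3] -> levels [6 7 2 8 6]
Step 3: flows [1->0,3->0,3->1,3->2,3->4] -> levels [8 7 3 4 7]
Step 4: flows [0->1,0->3,1->3,3->2,4->3] -> levels [6 7 4 6 6]
Step 5: flows [1->0,0=3,1->3,3->2,3=4] -> levels [7 5 5 6 6]
Step 6: flows [0->1,0->3,3->1,3->2,3=4] -> levels [5 7 6 5 6]
Step 7: flows [1->0,0=3,1->3,2->3,4->3] -> levels [6 5 5 8 5]
Step 8: flows [0->1,3->0,3->1,3->2,3->4] -> levels [6 7 6 4 6]
Step 9: flows [1->0,0->3,1->3,2->3,4->3] -> levels [6 5 5 8 5]
  -> period-2 cycle (repeats step 7); tank 3 never drops to <=2
Tank 3 never reaches <=2 within 15 steps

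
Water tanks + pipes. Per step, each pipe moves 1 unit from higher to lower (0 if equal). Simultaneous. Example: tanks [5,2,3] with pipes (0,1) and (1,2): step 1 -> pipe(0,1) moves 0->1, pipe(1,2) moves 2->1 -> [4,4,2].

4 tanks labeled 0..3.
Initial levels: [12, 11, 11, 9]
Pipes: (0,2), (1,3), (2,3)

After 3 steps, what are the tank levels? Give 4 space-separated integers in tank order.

Step 1: flows [0->2,1->3,2->3] -> levels [11 10 11 11]
Step 2: flows [0=2,3->1,2=3] -> levels [11 11 11 10]
Step 3: flows [0=2,1->3,2->3] -> levels [11 10 10 12]

Answer: 11 10 10 12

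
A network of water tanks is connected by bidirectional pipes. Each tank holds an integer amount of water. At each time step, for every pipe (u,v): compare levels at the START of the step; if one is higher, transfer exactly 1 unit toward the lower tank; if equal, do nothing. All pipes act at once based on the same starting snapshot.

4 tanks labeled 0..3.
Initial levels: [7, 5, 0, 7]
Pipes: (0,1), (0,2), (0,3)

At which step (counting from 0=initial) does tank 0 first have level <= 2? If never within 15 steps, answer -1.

Step 1: flows [0->1,0->2,0=3] -> levels [5 6 1 7]
Step 2: flows [1->0,0->2,3->0] -> levels [6 5 2 6]
Step 3: flows [0->1,0->2,0=3] -> levels [4 6 3 6]
Step 4: flows [1->0,0->2,3->0] -> levels [5 5 4 5]
Step 5: flows [0=1,0->2,0=3] -> levels [4 5 5 5]
Step 6: flows [1->0,2->0,3->0] -> levels [7 4 4 4]
Step 7: flows [0->1,0->2,0->3] -> levels [4 5 5 5]
  -> period-2 cycle (repeats step 5); tank 0 never drops to <=2
Tank 0 never reaches <=2 within 15 steps

Answer: -1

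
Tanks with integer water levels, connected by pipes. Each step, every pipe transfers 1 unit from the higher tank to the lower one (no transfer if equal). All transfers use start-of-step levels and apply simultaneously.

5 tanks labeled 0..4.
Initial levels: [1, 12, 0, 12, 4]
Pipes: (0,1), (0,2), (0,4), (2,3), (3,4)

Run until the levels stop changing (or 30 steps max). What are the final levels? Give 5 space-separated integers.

Step 1: flows [1->0,0->2,4->0,3->2,3->4] -> levels [2 11 2 10 4]
Step 2: flows [1->0,0=2,4->0,3->2,3->4] -> levels [4 10 3 8 4]
Step 3: flows [1->0,0->2,0=4,3->2,3->4] -> levels [4 9 5 6 5]
Step 4: flows [1->0,2->0,4->0,3->2,3->4] -> levels [7 8 5 4 5]
Step 5: flows [1->0,0->2,0->4,2->3,4->3] -> levels [6 7 5 6 5]
Step 6: flows [1->0,0->2,0->4,3->2,3->4] -> levels [5 6 7 4 7]
Step 7: flows [1->0,2->0,4->0,2->3,4->3] -> levels [8 5 5 6 5]
Step 8: flows [0->1,0->2,0->4,3->2,3->4] -> levels [5 6 7 4 7]
  -> period-2 cycle: step 8 state = step 6 state; never stabilizes
  -> state at step 30: (30-6) mod 2 = 0, same as step 6 -> [5 6 7 4 7]

Answer: 5 6 7 4 7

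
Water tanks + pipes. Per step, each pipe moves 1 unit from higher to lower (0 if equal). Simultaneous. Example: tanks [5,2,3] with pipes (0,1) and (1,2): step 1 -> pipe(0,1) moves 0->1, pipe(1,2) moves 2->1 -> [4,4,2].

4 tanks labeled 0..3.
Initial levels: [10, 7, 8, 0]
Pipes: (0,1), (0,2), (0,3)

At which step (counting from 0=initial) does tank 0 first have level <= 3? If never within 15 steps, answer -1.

Step 1: flows [0->1,0->2,0->3] -> levels [7 8 9 1]
Step 2: flows [1->0,2->0,0->3] -> levels [8 7 8 2]
Step 3: flows [0->1,0=2,0->3] -> levels [6 8 8 3]
Step 4: flows [1->0,2->0,0->3] -> levels [7 7 7 4]
Step 5: flows [0=1,0=2,0->3] -> levels [6 7 7 5]
Step 6: flows [1->0,2->0,0->3] -> levels [7 6 6 6]
Step 7: flows [0->1,0->2,0->3] -> levels [4 7 7 7]
Step 8: flows [1->0,2->0,3->0] -> levels [7 6 6 6]
  -> period-2 cycle (repeats step 6); tank 0 never drops to <=3
Tank 0 never reaches <=3 within 15 steps

Answer: -1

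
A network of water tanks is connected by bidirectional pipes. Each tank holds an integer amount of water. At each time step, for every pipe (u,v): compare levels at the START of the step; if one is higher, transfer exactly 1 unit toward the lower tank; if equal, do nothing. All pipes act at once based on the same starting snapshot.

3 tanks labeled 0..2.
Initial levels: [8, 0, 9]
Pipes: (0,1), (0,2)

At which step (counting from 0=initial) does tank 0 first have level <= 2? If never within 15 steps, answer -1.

Answer: -1

Derivation:
Step 1: flows [0->1,2->0] -> levels [8 1 8]
Step 2: flows [0->1,0=2] -> levels [7 2 8]
Step 3: flows [0->1,2->0] -> levels [7 3 7]
Step 4: flows [0->1,0=2] -> levels [6 4 7]
Step 5: flows [0->1,2->0] -> levels [6 5 6]
Step 6: flows [0->1,0=2] -> levels [5 6 6]
Step 7: flows [1->0,2->0] -> levels [7 5 5]
Step 8: flows [0->1,0->2] -> levels [5 6 6]
  -> period-2 cycle (repeats step 6); tank 0 never drops to <=2
Tank 0 never reaches <=2 within 15 steps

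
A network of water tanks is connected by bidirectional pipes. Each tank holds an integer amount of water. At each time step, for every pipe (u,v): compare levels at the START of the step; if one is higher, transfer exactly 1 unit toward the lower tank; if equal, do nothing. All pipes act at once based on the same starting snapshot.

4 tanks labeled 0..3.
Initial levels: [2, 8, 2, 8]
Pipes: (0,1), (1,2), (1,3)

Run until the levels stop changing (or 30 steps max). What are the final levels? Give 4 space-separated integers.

Answer: 4 7 4 5

Derivation:
Step 1: flows [1->0,1->2,1=3] -> levels [3 6 3 8]
Step 2: flows [1->0,1->2,3->1] -> levels [4 5 4 7]
Step 3: flows [1->0,1->2,3->1] -> levels [5 4 5 6]
Step 4: flows [0->1,2->1,3->1] -> levels [4 7 4 5]
Step 5: flows [1->0,1->2,1->3] -> levels [5 4 5 6]
  -> period-2 cycle: step 5 state = step 3 state; never stabilizes
  -> state at step 30: (30-3) mod 2 = 1, same as step 4 -> [4 7 4 5]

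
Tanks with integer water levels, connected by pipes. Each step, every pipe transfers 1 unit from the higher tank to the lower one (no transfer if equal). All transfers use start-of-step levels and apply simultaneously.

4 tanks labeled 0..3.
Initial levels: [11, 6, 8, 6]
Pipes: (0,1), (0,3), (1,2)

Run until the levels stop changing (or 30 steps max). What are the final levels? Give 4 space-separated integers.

Step 1: flows [0->1,0->3,2->1] -> levels [9 8 7 7]
Step 2: flows [0->1,0->3,1->2] -> levels [7 8 8 8]
Step 3: flows [1->0,3->0,1=2] -> levels [9 7 8 7]
Step 4: flows [0->1,0->3,2->1] -> levels [7 9 7 8]
Step 5: flows [1->0,3->0,1->2] -> levels [9 7 8 7]
  -> period-2 cycle: step 5 state = step 3 state; never stabilizes
  -> state at step 30: (30-3) mod 2 = 1, same as step 4 -> [7 9 7 8]

Answer: 7 9 7 8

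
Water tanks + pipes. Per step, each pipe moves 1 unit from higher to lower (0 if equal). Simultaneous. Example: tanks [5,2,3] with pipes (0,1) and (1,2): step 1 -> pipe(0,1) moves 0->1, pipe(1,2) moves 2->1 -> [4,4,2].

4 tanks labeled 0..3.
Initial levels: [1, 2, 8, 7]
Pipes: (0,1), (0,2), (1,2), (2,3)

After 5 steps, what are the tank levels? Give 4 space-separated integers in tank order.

Step 1: flows [1->0,2->0,2->1,2->3] -> levels [3 2 5 8]
Step 2: flows [0->1,2->0,2->1,3->2] -> levels [3 4 4 7]
Step 3: flows [1->0,2->0,1=2,3->2] -> levels [5 3 4 6]
Step 4: flows [0->1,0->2,2->1,3->2] -> levels [3 5 5 5]
Step 5: flows [1->0,2->0,1=2,2=3] -> levels [5 4 4 5]

Answer: 5 4 4 5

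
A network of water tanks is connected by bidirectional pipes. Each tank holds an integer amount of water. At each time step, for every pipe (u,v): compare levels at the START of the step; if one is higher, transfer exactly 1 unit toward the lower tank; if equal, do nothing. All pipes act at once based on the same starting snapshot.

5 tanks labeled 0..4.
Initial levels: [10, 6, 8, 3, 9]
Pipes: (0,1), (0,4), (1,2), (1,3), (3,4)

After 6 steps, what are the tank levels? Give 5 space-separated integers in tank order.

Step 1: flows [0->1,0->4,2->1,1->3,4->3] -> levels [8 7 7 5 9]
Step 2: flows [0->1,4->0,1=2,1->3,4->3] -> levels [8 7 7 7 7]
Step 3: flows [0->1,0->4,1=2,1=3,3=4] -> levels [6 8 7 7 8]
Step 4: flows [1->0,4->0,1->2,1->3,4->3] -> levels [8 5 8 9 6]
Step 5: flows [0->1,0->4,2->1,3->1,3->4] -> levels [6 8 7 7 8]
  -> period-2 cycle: step 5 state = step 3 state
  -> state at step 6: (6-3) mod 2 = 1, same as step 4 -> [8 5 8 9 6]

Answer: 8 5 8 9 6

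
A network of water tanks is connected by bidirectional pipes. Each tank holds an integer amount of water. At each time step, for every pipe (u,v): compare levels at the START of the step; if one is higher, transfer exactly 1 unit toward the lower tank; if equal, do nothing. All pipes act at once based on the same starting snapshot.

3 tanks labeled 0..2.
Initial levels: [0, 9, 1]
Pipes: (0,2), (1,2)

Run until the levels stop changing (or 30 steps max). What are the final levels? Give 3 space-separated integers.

Step 1: flows [2->0,1->2] -> levels [1 8 1]
Step 2: flows [0=2,1->2] -> levels [1 7 2]
Step 3: flows [2->0,1->2] -> levels [2 6 2]
Step 4: flows [0=2,1->2] -> levels [2 5 3]
Step 5: flows [2->0,1->2] -> levels [3 4 3]
Step 6: flows [0=2,1->2] -> levels [3 3 4]
Step 7: flows [2->0,2->1] -> levels [4 4 2]
Step 8: flows [0->2,1->2] -> levels [3 3 4]
  -> period-2 cycle: step 8 state = step 6 state; never stabilizes
  -> state at step 30: (30-6) mod 2 = 0, same as step 6 -> [3 3 4]

Answer: 3 3 4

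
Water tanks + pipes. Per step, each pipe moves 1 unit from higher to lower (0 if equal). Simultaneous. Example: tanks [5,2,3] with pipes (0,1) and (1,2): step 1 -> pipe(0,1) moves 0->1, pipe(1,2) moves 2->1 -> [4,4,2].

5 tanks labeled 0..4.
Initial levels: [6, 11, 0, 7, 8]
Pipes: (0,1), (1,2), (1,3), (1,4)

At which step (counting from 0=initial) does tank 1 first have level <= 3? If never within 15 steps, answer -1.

Answer: -1

Derivation:
Step 1: flows [1->0,1->2,1->3,1->4] -> levels [7 7 1 8 9]
Step 2: flows [0=1,1->2,3->1,4->1] -> levels [7 8 2 7 8]
Step 3: flows [1->0,1->2,1->3,1=4] -> levels [8 5 3 8 8]
Step 4: flows [0->1,1->2,3->1,4->1] -> levels [7 7 4 7 7]
Step 5: flows [0=1,1->2,1=3,1=4] -> levels [7 6 5 7 7]
Step 6: flows [0->1,1->2,3->1,4->1] -> levels [6 8 6 6 6]
Step 7: flows [1->0,1->2,1->3,1->4] -> levels [7 4 7 7 7]
Step 8: flows [0->1,2->1,3->1,4->1] -> levels [6 8 6 6 6]
  -> period-2 cycle (repeats step 6); tank 1 never drops to <=3
Tank 1 never reaches <=3 within 15 steps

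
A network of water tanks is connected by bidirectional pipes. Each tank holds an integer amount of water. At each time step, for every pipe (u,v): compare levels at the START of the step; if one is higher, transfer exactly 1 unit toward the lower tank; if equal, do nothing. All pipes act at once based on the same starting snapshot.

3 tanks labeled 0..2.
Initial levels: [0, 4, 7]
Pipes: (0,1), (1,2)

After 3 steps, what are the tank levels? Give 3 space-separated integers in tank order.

Answer: 3 4 4

Derivation:
Step 1: flows [1->0,2->1] -> levels [1 4 6]
Step 2: flows [1->0,2->1] -> levels [2 4 5]
Step 3: flows [1->0,2->1] -> levels [3 4 4]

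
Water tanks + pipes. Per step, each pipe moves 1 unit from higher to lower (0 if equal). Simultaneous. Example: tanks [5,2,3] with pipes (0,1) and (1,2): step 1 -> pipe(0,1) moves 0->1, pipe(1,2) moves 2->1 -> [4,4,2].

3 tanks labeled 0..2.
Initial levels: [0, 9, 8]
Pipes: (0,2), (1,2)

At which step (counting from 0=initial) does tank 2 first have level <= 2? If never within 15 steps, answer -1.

Answer: -1

Derivation:
Step 1: flows [2->0,1->2] -> levels [1 8 8]
Step 2: flows [2->0,1=2] -> levels [2 8 7]
Step 3: flows [2->0,1->2] -> levels [3 7 7]
Step 4: flows [2->0,1=2] -> levels [4 7 6]
Step 5: flows [2->0,1->2] -> levels [5 6 6]
Step 6: flows [2->0,1=2] -> levels [6 6 5]
Step 7: flows [0->2,1->2] -> levels [5 5 7]
Step 8: flows [2->0,2->1] -> levels [6 6 5]
  -> period-2 cycle (repeats step 6); tank 2 never drops to <=2
Tank 2 never reaches <=2 within 15 steps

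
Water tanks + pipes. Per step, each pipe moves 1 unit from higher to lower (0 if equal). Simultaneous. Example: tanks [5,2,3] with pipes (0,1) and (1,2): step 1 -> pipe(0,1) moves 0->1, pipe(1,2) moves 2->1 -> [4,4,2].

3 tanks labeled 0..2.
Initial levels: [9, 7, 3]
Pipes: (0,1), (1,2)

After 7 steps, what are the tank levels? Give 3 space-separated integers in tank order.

Step 1: flows [0->1,1->2] -> levels [8 7 4]
Step 2: flows [0->1,1->2] -> levels [7 7 5]
Step 3: flows [0=1,1->2] -> levels [7 6 6]
Step 4: flows [0->1,1=2] -> levels [6 7 6]
Step 5: flows [1->0,1->2] -> levels [7 5 7]
Step 6: flows [0->1,2->1] -> levels [6 7 6]
  -> period-2 cycle: step 6 state = step 4 state
  -> state at step 7: (7-4) mod 2 = 1, same as step 5 -> [7 5 7]

Answer: 7 5 7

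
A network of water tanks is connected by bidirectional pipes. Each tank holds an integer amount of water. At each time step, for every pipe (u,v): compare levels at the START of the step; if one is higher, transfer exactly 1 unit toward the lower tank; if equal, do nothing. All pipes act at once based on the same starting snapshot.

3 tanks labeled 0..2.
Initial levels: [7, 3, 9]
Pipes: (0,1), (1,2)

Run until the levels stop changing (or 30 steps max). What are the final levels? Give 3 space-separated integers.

Step 1: flows [0->1,2->1] -> levels [6 5 8]
Step 2: flows [0->1,2->1] -> levels [5 7 7]
Step 3: flows [1->0,1=2] -> levels [6 6 7]
Step 4: flows [0=1,2->1] -> levels [6 7 6]
Step 5: flows [1->0,1->2] -> levels [7 5 7]
Step 6: flows [0->1,2->1] -> levels [6 7 6]
  -> period-2 cycle: step 6 state = step 4 state; never stabilizes
  -> state at step 30: (30-4) mod 2 = 0, same as step 4 -> [6 7 6]

Answer: 6 7 6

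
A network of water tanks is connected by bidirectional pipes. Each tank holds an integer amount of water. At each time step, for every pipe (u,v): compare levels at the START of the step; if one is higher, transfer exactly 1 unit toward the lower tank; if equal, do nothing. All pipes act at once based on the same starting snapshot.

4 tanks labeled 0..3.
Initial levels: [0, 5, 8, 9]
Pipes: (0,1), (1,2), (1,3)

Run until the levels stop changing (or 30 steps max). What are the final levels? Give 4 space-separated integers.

Answer: 5 7 5 5

Derivation:
Step 1: flows [1->0,2->1,3->1] -> levels [1 6 7 8]
Step 2: flows [1->0,2->1,3->1] -> levels [2 7 6 7]
Step 3: flows [1->0,1->2,1=3] -> levels [3 5 7 7]
Step 4: flows [1->0,2->1,3->1] -> levels [4 6 6 6]
Step 5: flows [1->0,1=2,1=3] -> levels [5 5 6 6]
Step 6: flows [0=1,2->1,3->1] -> levels [5 7 5 5]
Step 7: flows [1->0,1->2,1->3] -> levels [6 4 6 6]
Step 8: flows [0->1,2->1,3->1] -> levels [5 7 5 5]
  -> period-2 cycle: step 8 state = step 6 state; never stabilizes
  -> state at step 30: (30-6) mod 2 = 0, same as step 6 -> [5 7 5 5]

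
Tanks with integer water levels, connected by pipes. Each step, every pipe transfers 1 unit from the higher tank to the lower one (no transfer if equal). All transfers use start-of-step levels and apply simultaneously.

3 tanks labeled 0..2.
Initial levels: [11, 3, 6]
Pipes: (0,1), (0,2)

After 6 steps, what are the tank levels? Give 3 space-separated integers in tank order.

Answer: 6 7 7

Derivation:
Step 1: flows [0->1,0->2] -> levels [9 4 7]
Step 2: flows [0->1,0->2] -> levels [7 5 8]
Step 3: flows [0->1,2->0] -> levels [7 6 7]
Step 4: flows [0->1,0=2] -> levels [6 7 7]
Step 5: flows [1->0,2->0] -> levels [8 6 6]
Step 6: flows [0->1,0->2] -> levels [6 7 7]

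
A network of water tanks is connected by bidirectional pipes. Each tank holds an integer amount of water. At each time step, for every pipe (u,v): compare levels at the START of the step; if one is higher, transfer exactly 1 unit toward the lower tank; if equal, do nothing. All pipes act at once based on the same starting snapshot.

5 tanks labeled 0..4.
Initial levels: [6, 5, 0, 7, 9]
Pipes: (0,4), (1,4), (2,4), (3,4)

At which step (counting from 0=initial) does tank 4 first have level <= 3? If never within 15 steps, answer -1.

Answer: -1

Derivation:
Step 1: flows [4->0,4->1,4->2,4->3] -> levels [7 6 1 8 5]
Step 2: flows [0->4,1->4,4->2,3->4] -> levels [6 5 2 7 7]
Step 3: flows [4->0,4->1,4->2,3=4] -> levels [7 6 3 7 4]
Step 4: flows [0->4,1->4,4->2,3->4] -> levels [6 5 4 6 6]
Step 5: flows [0=4,4->1,4->2,3=4] -> levels [6 6 5 6 4]
Step 6: flows [0->4,1->4,2->4,3->4] -> levels [5 5 4 5 8]
Step 7: flows [4->0,4->1,4->2,4->3] -> levels [6 6 5 6 4]
  -> period-2 cycle (repeats step 5); tank 4 never drops to <=3
Tank 4 never reaches <=3 within 15 steps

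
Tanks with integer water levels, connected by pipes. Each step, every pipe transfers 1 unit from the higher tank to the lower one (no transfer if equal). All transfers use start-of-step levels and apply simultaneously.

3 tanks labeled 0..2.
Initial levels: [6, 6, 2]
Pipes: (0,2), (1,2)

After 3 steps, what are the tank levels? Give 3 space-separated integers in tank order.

Step 1: flows [0->2,1->2] -> levels [5 5 4]
Step 2: flows [0->2,1->2] -> levels [4 4 6]
Step 3: flows [2->0,2->1] -> levels [5 5 4]

Answer: 5 5 4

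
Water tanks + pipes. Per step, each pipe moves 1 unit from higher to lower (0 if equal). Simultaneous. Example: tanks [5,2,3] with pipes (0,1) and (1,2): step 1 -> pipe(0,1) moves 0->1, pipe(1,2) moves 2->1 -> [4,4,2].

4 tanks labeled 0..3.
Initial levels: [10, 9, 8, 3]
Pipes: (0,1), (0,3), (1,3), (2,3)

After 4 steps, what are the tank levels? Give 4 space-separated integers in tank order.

Answer: 8 7 6 9

Derivation:
Step 1: flows [0->1,0->3,1->3,2->3] -> levels [8 9 7 6]
Step 2: flows [1->0,0->3,1->3,2->3] -> levels [8 7 6 9]
Step 3: flows [0->1,3->0,3->1,3->2] -> levels [8 9 7 6]
  -> period-2 cycle: step 3 state = step 1 state
  -> state at step 4: (4-1) mod 2 = 1, same as step 2 -> [8 7 6 9]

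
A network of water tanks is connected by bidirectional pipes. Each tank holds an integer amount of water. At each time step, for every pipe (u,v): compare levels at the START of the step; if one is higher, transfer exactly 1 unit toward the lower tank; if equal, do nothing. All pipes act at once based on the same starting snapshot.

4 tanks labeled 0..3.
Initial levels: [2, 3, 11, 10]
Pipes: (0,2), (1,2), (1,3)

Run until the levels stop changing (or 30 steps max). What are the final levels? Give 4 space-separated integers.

Step 1: flows [2->0,2->1,3->1] -> levels [3 5 9 9]
Step 2: flows [2->0,2->1,3->1] -> levels [4 7 7 8]
Step 3: flows [2->0,1=2,3->1] -> levels [5 8 6 7]
Step 4: flows [2->0,1->2,1->3] -> levels [6 6 6 8]
Step 5: flows [0=2,1=2,3->1] -> levels [6 7 6 7]
Step 6: flows [0=2,1->2,1=3] -> levels [6 6 7 7]
Step 7: flows [2->0,2->1,3->1] -> levels [7 8 5 6]
Step 8: flows [0->2,1->2,1->3] -> levels [6 6 7 7]
  -> period-2 cycle: step 8 state = step 6 state; never stabilizes
  -> state at step 30: (30-6) mod 2 = 0, same as step 6 -> [6 6 7 7]

Answer: 6 6 7 7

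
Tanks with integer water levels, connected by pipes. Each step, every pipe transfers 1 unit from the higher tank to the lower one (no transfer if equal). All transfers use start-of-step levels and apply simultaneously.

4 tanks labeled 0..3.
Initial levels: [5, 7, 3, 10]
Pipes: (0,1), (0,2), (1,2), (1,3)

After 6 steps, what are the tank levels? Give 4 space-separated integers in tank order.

Step 1: flows [1->0,0->2,1->2,3->1] -> levels [5 6 5 9]
Step 2: flows [1->0,0=2,1->2,3->1] -> levels [6 5 6 8]
Step 3: flows [0->1,0=2,2->1,3->1] -> levels [5 8 5 7]
Step 4: flows [1->0,0=2,1->2,1->3] -> levels [6 5 6 8]
  -> period-2 cycle: step 4 state = step 2 state
  -> state at step 6: (6-2) mod 2 = 0, same as step 2 -> [6 5 6 8]

Answer: 6 5 6 8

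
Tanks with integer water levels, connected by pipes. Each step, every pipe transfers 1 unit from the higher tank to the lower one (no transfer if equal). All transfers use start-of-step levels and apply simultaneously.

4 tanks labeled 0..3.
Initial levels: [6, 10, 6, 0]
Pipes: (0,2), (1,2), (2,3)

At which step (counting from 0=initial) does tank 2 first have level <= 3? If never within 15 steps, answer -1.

Step 1: flows [0=2,1->2,2->3] -> levels [6 9 6 1]
Step 2: flows [0=2,1->2,2->3] -> levels [6 8 6 2]
Step 3: flows [0=2,1->2,2->3] -> levels [6 7 6 3]
Step 4: flows [0=2,1->2,2->3] -> levels [6 6 6 4]
Step 5: flows [0=2,1=2,2->3] -> levels [6 6 5 5]
Step 6: flows [0->2,1->2,2=3] -> levels [5 5 7 5]
Step 7: flows [2->0,2->1,2->3] -> levels [6 6 4 6]
Step 8: flows [0->2,1->2,3->2] -> levels [5 5 7 5]
  -> period-2 cycle (repeats step 6); tank 2 never drops to <=3
Tank 2 never reaches <=3 within 15 steps

Answer: -1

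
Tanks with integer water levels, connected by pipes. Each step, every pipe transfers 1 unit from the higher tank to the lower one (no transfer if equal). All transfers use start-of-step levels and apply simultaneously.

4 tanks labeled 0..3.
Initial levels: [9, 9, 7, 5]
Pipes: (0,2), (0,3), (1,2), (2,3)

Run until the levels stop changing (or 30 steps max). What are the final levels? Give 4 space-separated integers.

Answer: 8 8 6 8

Derivation:
Step 1: flows [0->2,0->3,1->2,2->3] -> levels [7 8 8 7]
Step 2: flows [2->0,0=3,1=2,2->3] -> levels [8 8 6 8]
Step 3: flows [0->2,0=3,1->2,3->2] -> levels [7 7 9 7]
Step 4: flows [2->0,0=3,2->1,2->3] -> levels [8 8 6 8]
  -> period-2 cycle: step 4 state = step 2 state; never stabilizes
  -> state at step 30: (30-2) mod 2 = 0, same as step 2 -> [8 8 6 8]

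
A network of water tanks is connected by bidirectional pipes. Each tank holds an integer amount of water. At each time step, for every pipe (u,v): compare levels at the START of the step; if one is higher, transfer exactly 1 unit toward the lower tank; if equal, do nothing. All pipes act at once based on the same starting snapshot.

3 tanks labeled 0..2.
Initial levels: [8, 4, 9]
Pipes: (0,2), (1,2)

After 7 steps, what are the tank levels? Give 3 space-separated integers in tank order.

Answer: 7 7 7

Derivation:
Step 1: flows [2->0,2->1] -> levels [9 5 7]
Step 2: flows [0->2,2->1] -> levels [8 6 7]
Step 3: flows [0->2,2->1] -> levels [7 7 7]
Step 4: flows [0=2,1=2] -> levels [7 7 7]
  -> stable; steps 5..7 unchanged -> [7 7 7]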